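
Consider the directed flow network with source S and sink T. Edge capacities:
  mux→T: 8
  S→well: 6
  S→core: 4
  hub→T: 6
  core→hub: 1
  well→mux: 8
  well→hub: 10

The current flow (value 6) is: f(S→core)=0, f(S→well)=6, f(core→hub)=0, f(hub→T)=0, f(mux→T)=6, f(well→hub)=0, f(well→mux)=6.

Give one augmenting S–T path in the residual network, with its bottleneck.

S→core→hub→T, bottleneck 1

Residual along S→core→hub→T: S→core: 4, core→hub: 1, hub→T: 6.
Bottleneck = min = 1.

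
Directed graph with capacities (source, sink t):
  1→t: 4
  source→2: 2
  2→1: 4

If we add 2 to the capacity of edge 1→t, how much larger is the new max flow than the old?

0

Original max flow = 2.
Edge 1→t does not cross the min cut (source side {source}), so extra capacity there cannot help.
New max flow = 2. Increase = 0.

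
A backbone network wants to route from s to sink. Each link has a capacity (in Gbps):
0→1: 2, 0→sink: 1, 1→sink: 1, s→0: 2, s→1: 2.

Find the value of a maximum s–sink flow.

Augment s→0→sink: bottleneck 1. Total 1.
Augment s→1→sink: bottleneck 1. Total 2.
No augmenting path remains in the residual graph.

2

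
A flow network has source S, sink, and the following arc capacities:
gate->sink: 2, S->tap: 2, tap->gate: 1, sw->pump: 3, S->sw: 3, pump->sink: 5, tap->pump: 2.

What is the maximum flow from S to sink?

Augment S->tap->gate->sink: bottleneck 1. Total 1.
Augment S->tap->pump->sink: bottleneck 1. Total 2.
Augment S->sw->pump->sink: bottleneck 3. Total 5.
No augmenting path remains in the residual graph.

5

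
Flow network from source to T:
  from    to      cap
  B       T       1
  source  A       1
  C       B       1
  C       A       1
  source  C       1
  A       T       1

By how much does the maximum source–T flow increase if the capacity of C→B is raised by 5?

0

Original max flow = 2.
Edge C→B does not cross the min cut (source side {source}), so extra capacity there cannot help.
New max flow = 2. Increase = 0.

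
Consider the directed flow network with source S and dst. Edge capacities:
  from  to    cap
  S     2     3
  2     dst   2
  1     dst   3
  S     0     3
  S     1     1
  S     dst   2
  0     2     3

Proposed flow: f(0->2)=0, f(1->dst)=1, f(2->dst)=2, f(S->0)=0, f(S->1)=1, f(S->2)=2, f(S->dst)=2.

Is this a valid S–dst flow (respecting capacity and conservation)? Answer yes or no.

Every edge has 0 ≤ f(e) ≤ cap(e).
At each intermediate node, inflow equals outflow.

Yes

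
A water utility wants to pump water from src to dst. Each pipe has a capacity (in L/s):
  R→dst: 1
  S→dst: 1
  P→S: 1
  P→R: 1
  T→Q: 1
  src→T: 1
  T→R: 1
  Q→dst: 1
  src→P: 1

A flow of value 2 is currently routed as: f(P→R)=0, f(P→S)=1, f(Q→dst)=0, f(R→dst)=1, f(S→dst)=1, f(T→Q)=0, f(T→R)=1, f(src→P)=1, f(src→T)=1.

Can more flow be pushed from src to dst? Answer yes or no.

Residual reachable from src: {src}; dst is not reachable.
Saturated cut: src→P, src→T with total capacity 2 = current flow value. Flow is maximum.

No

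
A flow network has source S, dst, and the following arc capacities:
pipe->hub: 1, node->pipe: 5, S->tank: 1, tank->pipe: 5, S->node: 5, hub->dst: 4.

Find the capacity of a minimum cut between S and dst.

1

Max flow = 1 (via 1 augmenting path).
In the residual at optimum, the set reachable from S is {S, node, pipe, tank}.
Cut edges: pipe->hub (cap 1). Sum = 1.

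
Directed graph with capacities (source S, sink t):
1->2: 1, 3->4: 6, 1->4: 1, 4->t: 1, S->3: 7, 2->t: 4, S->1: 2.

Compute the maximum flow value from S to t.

2

Augment S->1->2->t: bottleneck 1. Total 1.
Augment S->1->4->t: bottleneck 1. Total 2.
No augmenting path remains in the residual graph.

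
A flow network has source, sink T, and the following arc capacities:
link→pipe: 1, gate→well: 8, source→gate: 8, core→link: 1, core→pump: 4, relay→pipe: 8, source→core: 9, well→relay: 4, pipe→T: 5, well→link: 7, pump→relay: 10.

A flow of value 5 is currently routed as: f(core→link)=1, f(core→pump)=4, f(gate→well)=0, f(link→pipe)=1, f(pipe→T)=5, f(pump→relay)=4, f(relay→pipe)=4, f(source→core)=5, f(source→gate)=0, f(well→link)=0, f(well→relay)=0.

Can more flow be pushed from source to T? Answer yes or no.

Residual reachable from source: {core, gate, link, pipe, pump, relay, source, well}; T is not reachable.
Saturated cut: pipe→T with total capacity 5 = current flow value. Flow is maximum.

No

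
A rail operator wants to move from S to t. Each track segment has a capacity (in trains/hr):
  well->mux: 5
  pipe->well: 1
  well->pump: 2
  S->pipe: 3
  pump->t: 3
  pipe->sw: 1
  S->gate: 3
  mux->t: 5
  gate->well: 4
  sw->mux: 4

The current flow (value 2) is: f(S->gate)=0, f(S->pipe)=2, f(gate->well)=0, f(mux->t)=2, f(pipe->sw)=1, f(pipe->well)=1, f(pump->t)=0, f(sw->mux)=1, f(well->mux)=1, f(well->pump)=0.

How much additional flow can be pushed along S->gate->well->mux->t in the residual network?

3

Residual capacities along the path: S->gate: 3, gate->well: 4, well->mux: 4, mux->t: 3.
Minimum is 3.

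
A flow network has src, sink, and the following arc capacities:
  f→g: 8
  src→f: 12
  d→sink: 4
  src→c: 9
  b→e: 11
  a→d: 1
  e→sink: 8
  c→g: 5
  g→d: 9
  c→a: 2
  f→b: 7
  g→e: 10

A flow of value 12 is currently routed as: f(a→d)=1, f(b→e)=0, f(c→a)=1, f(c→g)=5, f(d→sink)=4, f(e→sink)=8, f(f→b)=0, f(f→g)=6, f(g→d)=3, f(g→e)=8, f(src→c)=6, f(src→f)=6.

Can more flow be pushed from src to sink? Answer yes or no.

Residual reachable from src: {a, b, c, d, e, f, g, src}; sink is not reachable.
Saturated cut: d→sink, e→sink with total capacity 12 = current flow value. Flow is maximum.

No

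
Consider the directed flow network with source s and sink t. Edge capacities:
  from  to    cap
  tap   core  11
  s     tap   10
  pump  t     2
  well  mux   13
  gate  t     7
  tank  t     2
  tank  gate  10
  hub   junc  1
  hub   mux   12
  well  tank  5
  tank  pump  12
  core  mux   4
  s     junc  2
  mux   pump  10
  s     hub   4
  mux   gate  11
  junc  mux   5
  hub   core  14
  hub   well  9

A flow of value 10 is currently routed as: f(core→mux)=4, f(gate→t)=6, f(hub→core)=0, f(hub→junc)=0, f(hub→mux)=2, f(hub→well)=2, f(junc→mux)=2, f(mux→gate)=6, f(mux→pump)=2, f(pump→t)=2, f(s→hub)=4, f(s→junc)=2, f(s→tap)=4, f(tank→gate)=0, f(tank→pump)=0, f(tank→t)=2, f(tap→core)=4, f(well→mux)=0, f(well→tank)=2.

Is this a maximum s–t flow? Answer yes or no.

Residual reachable from s: {core, s, tap}; t is not reachable.
Saturated cut: s→hub, s→junc, core→mux with total capacity 10 = current flow value. Flow is maximum.

Yes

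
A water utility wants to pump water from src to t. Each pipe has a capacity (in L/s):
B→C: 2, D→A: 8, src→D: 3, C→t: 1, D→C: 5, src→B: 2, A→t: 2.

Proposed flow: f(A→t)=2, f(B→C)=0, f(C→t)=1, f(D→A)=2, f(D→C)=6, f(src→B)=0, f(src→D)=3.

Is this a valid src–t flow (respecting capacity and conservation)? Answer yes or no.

Capacity violated on D→C: flow 6 > capacity 5.

No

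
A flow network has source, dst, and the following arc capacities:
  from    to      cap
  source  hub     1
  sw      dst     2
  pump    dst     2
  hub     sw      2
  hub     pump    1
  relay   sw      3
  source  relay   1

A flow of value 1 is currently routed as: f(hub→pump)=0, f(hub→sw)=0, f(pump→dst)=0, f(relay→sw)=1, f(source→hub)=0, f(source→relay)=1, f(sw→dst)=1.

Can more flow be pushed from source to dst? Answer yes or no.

Residual path source→hub→sw→dst has bottleneck 1 > 0.
Pushing 1 along it raises the flow to 2, so the given flow is not maximum.

Yes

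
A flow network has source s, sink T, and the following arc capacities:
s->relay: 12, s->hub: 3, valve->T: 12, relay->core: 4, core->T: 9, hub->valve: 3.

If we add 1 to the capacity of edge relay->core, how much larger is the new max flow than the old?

1

Original max flow = 7.
After raising cap(relay->core), augmenting paths through that edge carry 1 more unit.
New max flow = 8. Increase = 1.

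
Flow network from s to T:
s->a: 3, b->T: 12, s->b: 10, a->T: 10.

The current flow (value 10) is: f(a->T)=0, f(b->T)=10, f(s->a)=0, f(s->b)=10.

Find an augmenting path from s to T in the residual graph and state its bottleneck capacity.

s->a->T, bottleneck 3

Residual along s->a->T: s->a: 3, a->T: 10.
Bottleneck = min = 3.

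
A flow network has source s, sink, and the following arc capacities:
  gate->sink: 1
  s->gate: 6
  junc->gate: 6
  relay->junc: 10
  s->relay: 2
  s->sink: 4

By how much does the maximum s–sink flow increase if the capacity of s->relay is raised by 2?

Original max flow = 5.
Edge s->relay does not cross the min cut (source side {gate, junc, relay, s}), so extra capacity there cannot help.
New max flow = 5. Increase = 0.

0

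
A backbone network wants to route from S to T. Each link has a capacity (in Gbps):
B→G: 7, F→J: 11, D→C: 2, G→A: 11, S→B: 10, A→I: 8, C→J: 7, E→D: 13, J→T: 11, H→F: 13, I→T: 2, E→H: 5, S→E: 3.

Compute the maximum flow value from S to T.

5

Augment S→E→D→C→J→T: bottleneck 2. Total 2.
Augment S→E→H→F→J→T: bottleneck 1. Total 3.
Augment S→B→G→A→I→T: bottleneck 2. Total 5.
No augmenting path remains in the residual graph.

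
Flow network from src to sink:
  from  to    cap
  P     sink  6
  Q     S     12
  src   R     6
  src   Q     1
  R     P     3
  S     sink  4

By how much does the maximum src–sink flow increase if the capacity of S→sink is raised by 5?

0

Original max flow = 4.
Edge S→sink does not cross the min cut (source side {R, src}), so extra capacity there cannot help.
New max flow = 4. Increase = 0.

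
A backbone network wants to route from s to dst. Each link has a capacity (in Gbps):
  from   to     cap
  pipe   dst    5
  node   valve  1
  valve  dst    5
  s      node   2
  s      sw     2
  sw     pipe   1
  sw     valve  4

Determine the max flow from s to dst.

Augment s→node→valve→dst: bottleneck 1. Total 1.
Augment s→sw→valve→dst: bottleneck 2. Total 3.
No augmenting path remains in the residual graph.

3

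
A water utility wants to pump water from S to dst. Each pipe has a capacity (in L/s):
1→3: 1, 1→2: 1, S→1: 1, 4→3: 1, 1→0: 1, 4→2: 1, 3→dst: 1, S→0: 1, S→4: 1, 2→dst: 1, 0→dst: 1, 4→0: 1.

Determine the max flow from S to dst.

Augment S→0→dst: bottleneck 1. Total 1.
Augment S→1→2→dst: bottleneck 1. Total 2.
Augment S→4→3→dst: bottleneck 1. Total 3.
No augmenting path remains in the residual graph.

3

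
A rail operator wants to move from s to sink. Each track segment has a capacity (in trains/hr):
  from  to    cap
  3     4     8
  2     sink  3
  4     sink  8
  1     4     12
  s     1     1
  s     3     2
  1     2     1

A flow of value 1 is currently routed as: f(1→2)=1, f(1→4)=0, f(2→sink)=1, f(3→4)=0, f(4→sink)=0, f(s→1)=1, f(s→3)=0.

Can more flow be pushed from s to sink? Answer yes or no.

Residual path s→3→4→sink has bottleneck 2 > 0.
Pushing 2 along it raises the flow to 3, so the given flow is not maximum.

Yes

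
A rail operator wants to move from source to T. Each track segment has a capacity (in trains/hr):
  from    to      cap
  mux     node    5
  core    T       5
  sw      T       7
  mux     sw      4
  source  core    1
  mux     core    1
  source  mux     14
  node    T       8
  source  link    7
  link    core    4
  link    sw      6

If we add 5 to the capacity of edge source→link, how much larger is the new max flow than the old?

Original max flow = 17.
Edge source→link does not cross the min cut (source side {core, link, mux, source, sw}), so extra capacity there cannot help.
New max flow = 17. Increase = 0.

0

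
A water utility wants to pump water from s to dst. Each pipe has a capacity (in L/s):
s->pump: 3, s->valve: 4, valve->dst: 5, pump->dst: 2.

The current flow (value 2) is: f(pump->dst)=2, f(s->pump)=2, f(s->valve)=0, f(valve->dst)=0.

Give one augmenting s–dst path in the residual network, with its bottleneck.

s->valve->dst, bottleneck 4

Residual along s->valve->dst: s->valve: 4, valve->dst: 5.
Bottleneck = min = 4.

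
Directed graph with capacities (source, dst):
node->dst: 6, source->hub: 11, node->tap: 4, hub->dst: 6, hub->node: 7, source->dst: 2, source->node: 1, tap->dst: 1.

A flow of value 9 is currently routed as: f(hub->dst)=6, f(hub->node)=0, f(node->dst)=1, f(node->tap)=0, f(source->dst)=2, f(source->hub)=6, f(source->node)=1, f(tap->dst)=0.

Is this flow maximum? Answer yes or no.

No

Residual path source->hub->node->dst has bottleneck 5 > 0.
Pushing 5 along it raises the flow to 14, so the given flow is not maximum.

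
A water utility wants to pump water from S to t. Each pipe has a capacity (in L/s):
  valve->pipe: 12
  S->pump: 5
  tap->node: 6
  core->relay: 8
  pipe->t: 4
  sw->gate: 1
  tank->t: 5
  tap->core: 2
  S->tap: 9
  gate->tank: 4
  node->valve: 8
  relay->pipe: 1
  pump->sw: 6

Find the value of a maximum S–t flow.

Augment S->tap->node->valve->pipe->t: bottleneck 4. Total 4.
Augment S->pump->sw->gate->tank->t: bottleneck 1. Total 5.
No augmenting path remains in the residual graph.

5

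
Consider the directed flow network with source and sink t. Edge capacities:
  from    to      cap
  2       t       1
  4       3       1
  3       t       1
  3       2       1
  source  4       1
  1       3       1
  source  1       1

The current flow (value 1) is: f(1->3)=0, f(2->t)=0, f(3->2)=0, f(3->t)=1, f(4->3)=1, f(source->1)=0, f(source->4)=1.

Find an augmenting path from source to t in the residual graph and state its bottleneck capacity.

source->1->3->2->t, bottleneck 1

Residual along source->1->3->2->t: source->1: 1, 1->3: 1, 3->2: 1, 2->t: 1.
Bottleneck = min = 1.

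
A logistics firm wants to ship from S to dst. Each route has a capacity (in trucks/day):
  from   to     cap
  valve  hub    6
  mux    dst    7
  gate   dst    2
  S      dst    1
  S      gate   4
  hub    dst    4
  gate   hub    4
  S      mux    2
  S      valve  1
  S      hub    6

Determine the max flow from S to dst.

9

Augment S→dst: bottleneck 1. Total 1.
Augment S→mux→dst: bottleneck 2. Total 3.
Augment S→gate→dst: bottleneck 2. Total 5.
Augment S→hub→dst: bottleneck 4. Total 9.
No augmenting path remains in the residual graph.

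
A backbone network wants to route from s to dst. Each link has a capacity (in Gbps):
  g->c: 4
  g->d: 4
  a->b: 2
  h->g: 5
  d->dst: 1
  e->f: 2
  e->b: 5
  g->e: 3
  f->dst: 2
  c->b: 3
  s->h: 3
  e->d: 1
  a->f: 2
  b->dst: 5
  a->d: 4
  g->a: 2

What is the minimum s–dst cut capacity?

3

Max flow = 3 (via 2 augmenting paths).
In the residual at optimum, the set reachable from s is {s}.
Cut edges: s->h (cap 3). Sum = 3.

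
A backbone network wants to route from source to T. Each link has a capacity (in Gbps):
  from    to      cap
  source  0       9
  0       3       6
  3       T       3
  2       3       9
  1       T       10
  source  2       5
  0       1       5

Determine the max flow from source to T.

Augment source->2->3->T: bottleneck 3. Total 3.
Augment source->0->1->T: bottleneck 5. Total 8.
No augmenting path remains in the residual graph.

8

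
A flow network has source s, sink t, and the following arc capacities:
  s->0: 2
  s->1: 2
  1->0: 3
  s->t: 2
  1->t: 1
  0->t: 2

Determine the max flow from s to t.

5

Augment s->t: bottleneck 2. Total 2.
Augment s->1->t: bottleneck 1. Total 3.
Augment s->0->t: bottleneck 2. Total 5.
No augmenting path remains in the residual graph.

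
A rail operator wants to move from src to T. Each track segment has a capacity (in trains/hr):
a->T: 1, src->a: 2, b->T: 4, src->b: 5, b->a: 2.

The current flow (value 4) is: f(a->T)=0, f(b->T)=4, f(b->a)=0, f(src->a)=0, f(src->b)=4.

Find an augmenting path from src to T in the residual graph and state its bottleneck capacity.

Residual along src->a->T: src->a: 2, a->T: 1.
Bottleneck = min = 1.

src->a->T, bottleneck 1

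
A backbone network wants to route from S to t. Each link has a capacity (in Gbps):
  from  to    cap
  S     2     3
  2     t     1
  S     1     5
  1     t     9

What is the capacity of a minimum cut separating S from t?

Max flow = 6 (via 2 augmenting paths).
In the residual at optimum, the set reachable from S is {2, S}.
Cut edges: S->1 (cap 5), 2->t (cap 1). Sum = 6.

6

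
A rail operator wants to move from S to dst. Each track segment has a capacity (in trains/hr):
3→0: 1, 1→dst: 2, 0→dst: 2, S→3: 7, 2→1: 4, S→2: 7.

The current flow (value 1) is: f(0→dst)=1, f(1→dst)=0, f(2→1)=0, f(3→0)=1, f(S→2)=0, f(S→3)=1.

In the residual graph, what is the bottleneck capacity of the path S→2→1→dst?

Residual capacities along the path: S→2: 7, 2→1: 4, 1→dst: 2.
Minimum is 2.

2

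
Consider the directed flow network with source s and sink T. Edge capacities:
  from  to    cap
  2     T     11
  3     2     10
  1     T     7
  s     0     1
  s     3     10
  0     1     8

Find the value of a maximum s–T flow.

11

Augment s->3->2->T: bottleneck 10. Total 10.
Augment s->0->1->T: bottleneck 1. Total 11.
No augmenting path remains in the residual graph.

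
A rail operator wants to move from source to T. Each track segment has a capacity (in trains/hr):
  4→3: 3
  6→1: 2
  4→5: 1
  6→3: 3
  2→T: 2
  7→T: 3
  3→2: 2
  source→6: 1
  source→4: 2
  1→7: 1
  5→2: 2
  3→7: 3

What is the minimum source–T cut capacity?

3

Max flow = 3 (via 3 augmenting paths).
In the residual at optimum, the set reachable from source is {source}.
Cut edges: source→4 (cap 2), source→6 (cap 1). Sum = 3.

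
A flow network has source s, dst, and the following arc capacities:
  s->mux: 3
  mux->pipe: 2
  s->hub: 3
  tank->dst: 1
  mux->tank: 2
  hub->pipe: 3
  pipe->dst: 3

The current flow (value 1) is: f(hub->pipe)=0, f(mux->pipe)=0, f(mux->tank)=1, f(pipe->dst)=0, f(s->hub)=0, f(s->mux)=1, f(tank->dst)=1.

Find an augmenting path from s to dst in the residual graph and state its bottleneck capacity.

Residual along s->mux->pipe->dst: s->mux: 2, mux->pipe: 2, pipe->dst: 3.
Bottleneck = min = 2.

s->mux->pipe->dst, bottleneck 2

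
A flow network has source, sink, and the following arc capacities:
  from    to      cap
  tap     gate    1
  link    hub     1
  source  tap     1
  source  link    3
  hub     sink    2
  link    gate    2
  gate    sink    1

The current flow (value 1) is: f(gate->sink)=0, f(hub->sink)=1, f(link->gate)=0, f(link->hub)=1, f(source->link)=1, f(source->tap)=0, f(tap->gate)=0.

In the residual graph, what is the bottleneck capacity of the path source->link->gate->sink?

Residual capacities along the path: source->link: 2, link->gate: 2, gate->sink: 1.
Minimum is 1.

1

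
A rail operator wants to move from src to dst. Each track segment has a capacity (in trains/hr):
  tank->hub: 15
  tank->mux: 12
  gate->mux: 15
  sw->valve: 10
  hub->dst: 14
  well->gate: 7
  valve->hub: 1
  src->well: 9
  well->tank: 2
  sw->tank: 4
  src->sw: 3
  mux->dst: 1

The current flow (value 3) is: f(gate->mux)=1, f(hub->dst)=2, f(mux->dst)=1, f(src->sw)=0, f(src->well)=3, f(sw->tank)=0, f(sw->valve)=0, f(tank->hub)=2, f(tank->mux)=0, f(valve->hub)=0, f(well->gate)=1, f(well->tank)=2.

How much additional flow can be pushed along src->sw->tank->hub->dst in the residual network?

3

Residual capacities along the path: src->sw: 3, sw->tank: 4, tank->hub: 13, hub->dst: 12.
Minimum is 3.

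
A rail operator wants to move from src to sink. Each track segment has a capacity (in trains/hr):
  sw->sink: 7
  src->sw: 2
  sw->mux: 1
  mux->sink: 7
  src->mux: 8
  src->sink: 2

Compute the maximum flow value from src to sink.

Augment src->sink: bottleneck 2. Total 2.
Augment src->sw->sink: bottleneck 2. Total 4.
Augment src->mux->sink: bottleneck 7. Total 11.
No augmenting path remains in the residual graph.

11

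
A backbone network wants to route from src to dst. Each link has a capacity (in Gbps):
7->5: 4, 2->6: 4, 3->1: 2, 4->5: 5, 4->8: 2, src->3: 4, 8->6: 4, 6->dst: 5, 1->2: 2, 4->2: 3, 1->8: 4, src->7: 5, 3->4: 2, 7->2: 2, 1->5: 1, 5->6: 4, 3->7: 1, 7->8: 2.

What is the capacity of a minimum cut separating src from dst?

5

Max flow = 5 (via 2 augmenting paths).
In the residual at optimum, the set reachable from src is {1, 2, 3, 4, 5, 6, 7, 8, src}.
Cut edges: 6->dst (cap 5). Sum = 5.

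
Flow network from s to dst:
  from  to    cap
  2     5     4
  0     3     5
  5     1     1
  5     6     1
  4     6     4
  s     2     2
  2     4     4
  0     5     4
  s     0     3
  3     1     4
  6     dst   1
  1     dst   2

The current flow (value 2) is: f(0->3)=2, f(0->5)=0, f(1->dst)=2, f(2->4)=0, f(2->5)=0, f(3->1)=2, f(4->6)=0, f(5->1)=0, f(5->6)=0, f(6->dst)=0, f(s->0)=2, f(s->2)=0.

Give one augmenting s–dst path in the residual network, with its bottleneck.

s->0->5->6->dst, bottleneck 1

Residual along s->0->5->6->dst: s->0: 1, 0->5: 4, 5->6: 1, 6->dst: 1.
Bottleneck = min = 1.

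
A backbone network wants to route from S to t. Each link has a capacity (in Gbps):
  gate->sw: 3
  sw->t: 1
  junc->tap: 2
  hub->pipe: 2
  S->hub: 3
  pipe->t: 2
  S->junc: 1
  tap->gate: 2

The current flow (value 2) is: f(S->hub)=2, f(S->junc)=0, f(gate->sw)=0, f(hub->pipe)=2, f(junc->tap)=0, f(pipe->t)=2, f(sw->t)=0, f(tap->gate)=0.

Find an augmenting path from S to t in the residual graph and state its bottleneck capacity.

S->junc->tap->gate->sw->t, bottleneck 1

Residual along S->junc->tap->gate->sw->t: S->junc: 1, junc->tap: 2, tap->gate: 2, gate->sw: 3, sw->t: 1.
Bottleneck = min = 1.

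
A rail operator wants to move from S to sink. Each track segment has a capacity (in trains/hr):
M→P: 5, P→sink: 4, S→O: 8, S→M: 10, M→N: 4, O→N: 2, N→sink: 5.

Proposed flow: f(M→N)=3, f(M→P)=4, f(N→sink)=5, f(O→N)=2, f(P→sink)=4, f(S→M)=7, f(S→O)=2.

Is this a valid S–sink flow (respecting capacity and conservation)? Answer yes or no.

Every edge has 0 ≤ f(e) ≤ cap(e).
At each intermediate node, inflow equals outflow.

Yes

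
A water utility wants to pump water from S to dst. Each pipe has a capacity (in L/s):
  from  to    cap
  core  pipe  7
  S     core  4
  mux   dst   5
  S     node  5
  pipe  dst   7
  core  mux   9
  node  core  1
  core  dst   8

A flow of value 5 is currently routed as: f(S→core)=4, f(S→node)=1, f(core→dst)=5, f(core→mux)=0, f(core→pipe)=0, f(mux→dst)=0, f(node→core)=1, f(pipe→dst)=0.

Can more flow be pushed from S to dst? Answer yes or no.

No

Residual reachable from S: {S, node}; dst is not reachable.
Saturated cut: S→core, node→core with total capacity 5 = current flow value. Flow is maximum.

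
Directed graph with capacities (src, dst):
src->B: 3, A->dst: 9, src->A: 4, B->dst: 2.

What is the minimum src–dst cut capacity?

6

Max flow = 6 (via 2 augmenting paths).
In the residual at optimum, the set reachable from src is {B, src}.
Cut edges: src->A (cap 4), B->dst (cap 2). Sum = 6.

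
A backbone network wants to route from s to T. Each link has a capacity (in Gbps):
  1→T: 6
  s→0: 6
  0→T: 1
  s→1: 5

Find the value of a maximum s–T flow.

Augment s→1→T: bottleneck 5. Total 5.
Augment s→0→T: bottleneck 1. Total 6.
No augmenting path remains in the residual graph.

6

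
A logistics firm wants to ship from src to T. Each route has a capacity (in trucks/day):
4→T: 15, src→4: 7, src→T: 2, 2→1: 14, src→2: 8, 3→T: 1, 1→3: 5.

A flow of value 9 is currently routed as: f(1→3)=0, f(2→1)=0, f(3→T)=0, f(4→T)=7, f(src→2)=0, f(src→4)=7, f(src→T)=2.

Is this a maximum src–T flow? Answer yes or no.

Residual path src→2→1→3→T has bottleneck 1 > 0.
Pushing 1 along it raises the flow to 10, so the given flow is not maximum.

No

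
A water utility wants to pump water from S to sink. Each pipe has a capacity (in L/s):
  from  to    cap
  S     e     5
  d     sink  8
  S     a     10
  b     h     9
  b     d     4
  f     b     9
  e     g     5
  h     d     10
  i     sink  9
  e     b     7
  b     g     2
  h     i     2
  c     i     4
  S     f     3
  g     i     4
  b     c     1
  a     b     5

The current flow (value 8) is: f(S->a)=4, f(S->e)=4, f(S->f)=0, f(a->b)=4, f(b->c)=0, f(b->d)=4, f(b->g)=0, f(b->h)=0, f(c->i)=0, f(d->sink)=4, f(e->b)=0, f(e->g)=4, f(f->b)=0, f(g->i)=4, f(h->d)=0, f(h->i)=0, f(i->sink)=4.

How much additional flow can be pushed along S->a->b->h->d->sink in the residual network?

Residual capacities along the path: S->a: 6, a->b: 1, b->h: 9, h->d: 10, d->sink: 4.
Minimum is 1.

1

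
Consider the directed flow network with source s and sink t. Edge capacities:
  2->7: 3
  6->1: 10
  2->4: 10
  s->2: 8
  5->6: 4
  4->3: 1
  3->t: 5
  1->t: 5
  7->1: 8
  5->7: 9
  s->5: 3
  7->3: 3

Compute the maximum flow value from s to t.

Augment s->2->4->3->t: bottleneck 1. Total 1.
Augment s->2->7->3->t: bottleneck 3. Total 4.
Augment s->5->7->1->t: bottleneck 3. Total 7.
No augmenting path remains in the residual graph.

7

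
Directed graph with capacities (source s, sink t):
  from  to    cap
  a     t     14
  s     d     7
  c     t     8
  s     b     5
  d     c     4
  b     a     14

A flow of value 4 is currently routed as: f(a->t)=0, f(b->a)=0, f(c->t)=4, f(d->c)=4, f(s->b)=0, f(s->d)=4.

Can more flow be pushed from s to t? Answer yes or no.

Residual path s->b->a->t has bottleneck 5 > 0.
Pushing 5 along it raises the flow to 9, so the given flow is not maximum.

Yes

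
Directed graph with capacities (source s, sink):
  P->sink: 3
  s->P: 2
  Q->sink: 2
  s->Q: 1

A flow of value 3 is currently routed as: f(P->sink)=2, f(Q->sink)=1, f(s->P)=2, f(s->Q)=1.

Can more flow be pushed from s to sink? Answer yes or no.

Residual reachable from s: {s}; sink is not reachable.
Saturated cut: s->Q, s->P with total capacity 3 = current flow value. Flow is maximum.

No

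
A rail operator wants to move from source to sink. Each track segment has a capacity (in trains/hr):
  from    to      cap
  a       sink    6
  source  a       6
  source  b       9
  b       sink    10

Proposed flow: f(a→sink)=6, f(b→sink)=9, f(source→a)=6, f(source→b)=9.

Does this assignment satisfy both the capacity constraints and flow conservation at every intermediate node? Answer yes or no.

Yes

Every edge has 0 ≤ f(e) ≤ cap(e).
At each intermediate node, inflow equals outflow.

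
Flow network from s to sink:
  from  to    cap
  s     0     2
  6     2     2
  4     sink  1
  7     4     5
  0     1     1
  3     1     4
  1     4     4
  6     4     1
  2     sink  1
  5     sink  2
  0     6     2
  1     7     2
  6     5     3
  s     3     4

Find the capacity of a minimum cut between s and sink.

Max flow = 3 (via 3 augmenting paths).
In the residual at optimum, the set reachable from s is {1, 3, 4, 7, s}.
Cut edges: s->0 (cap 2), 4->sink (cap 1). Sum = 3.

3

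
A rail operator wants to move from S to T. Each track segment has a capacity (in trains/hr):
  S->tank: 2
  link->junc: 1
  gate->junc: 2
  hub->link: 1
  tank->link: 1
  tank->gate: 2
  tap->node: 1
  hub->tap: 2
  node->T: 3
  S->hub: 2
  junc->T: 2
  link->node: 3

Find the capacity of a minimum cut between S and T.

4

Max flow = 4 (via 4 augmenting paths).
In the residual at optimum, the set reachable from S is {S}.
Cut edges: S->hub (cap 2), S->tank (cap 2). Sum = 4.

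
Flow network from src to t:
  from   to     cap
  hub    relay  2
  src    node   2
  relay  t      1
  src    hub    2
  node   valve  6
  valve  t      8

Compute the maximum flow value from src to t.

3

Augment src->node->valve->t: bottleneck 2. Total 2.
Augment src->hub->relay->t: bottleneck 1. Total 3.
No augmenting path remains in the residual graph.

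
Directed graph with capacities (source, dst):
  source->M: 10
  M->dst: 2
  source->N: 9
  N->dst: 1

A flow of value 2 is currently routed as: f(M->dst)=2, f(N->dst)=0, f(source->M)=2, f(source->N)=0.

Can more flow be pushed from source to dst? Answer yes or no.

Residual path source->N->dst has bottleneck 1 > 0.
Pushing 1 along it raises the flow to 3, so the given flow is not maximum.

Yes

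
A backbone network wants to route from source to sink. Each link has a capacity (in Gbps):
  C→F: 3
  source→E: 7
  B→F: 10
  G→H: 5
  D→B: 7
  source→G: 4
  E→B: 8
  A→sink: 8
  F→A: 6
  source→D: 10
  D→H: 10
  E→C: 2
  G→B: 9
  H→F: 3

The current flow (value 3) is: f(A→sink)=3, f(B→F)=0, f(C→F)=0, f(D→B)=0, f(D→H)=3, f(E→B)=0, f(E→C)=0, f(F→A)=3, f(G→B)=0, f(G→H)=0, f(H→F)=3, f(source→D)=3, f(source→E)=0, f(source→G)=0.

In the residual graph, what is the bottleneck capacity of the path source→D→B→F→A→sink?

3

Residual capacities along the path: source→D: 7, D→B: 7, B→F: 10, F→A: 3, A→sink: 5.
Minimum is 3.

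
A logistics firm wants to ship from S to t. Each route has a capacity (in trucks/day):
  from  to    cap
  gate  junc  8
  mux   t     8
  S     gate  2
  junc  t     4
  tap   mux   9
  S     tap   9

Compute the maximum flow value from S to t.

Augment S->tap->mux->t: bottleneck 8. Total 8.
Augment S->gate->junc->t: bottleneck 2. Total 10.
No augmenting path remains in the residual graph.

10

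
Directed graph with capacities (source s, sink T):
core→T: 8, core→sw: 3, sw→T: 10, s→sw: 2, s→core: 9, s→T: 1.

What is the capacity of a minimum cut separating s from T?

12

Max flow = 12 (via 4 augmenting paths).
In the residual at optimum, the set reachable from s is {s}.
Cut edges: s→core (cap 9), s→sw (cap 2), s→T (cap 1). Sum = 12.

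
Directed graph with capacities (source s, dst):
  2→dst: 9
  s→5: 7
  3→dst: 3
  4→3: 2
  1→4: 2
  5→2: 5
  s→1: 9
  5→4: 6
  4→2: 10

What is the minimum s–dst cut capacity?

9

Max flow = 9 (via 3 augmenting paths).
In the residual at optimum, the set reachable from s is {1, s}.
Cut edges: s→5 (cap 7), 1→4 (cap 2). Sum = 9.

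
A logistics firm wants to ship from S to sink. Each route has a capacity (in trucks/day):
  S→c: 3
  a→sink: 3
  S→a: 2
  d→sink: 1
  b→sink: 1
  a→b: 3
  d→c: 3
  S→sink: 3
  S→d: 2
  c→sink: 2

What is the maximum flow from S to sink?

Augment S→sink: bottleneck 3. Total 3.
Augment S→d→sink: bottleneck 1. Total 4.
Augment S→a→sink: bottleneck 2. Total 6.
Augment S→c→sink: bottleneck 2. Total 8.
No augmenting path remains in the residual graph.

8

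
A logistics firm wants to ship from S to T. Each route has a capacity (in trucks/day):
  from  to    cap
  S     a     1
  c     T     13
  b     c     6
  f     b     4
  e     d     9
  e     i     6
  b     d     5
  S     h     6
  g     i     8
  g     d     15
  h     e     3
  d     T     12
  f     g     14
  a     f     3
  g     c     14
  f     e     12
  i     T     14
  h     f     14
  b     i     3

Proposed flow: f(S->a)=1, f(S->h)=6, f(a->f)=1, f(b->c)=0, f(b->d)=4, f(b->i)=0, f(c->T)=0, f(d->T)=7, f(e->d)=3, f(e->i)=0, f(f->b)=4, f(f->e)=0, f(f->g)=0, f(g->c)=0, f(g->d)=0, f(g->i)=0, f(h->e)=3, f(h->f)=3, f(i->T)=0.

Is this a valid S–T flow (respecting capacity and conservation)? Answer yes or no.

Yes

Every edge has 0 ≤ f(e) ≤ cap(e).
At each intermediate node, inflow equals outflow.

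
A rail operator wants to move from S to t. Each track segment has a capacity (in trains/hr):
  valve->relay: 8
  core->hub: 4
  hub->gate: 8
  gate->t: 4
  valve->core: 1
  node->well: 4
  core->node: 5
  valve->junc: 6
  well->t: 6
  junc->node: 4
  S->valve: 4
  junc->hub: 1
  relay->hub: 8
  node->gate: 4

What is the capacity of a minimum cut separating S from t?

4

Max flow = 4 (via 1 augmenting path).
In the residual at optimum, the set reachable from S is {S}.
Cut edges: S->valve (cap 4). Sum = 4.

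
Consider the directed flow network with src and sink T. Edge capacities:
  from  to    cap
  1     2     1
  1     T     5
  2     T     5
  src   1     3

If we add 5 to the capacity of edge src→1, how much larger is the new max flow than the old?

Original max flow = 3.
After raising cap(src→1), augmenting paths through that edge carry 3 more units.
New max flow = 6. Increase = 3.

3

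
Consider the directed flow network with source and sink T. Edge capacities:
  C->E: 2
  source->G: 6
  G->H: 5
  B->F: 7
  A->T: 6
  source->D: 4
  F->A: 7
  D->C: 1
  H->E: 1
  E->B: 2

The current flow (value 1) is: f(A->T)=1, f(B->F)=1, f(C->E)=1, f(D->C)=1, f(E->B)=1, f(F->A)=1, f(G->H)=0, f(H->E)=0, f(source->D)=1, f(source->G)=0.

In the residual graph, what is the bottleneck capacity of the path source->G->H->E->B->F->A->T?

Residual capacities along the path: source->G: 6, G->H: 5, H->E: 1, E->B: 1, B->F: 6, F->A: 6, A->T: 5.
Minimum is 1.

1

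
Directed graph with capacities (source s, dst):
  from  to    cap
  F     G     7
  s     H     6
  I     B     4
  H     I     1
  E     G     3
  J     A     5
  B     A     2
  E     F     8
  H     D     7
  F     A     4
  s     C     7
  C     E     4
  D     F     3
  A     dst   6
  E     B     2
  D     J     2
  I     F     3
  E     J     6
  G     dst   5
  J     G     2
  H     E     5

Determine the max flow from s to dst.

Augment s→C→E→G→dst: bottleneck 3. Total 3.
Augment s→C→E→B→A→dst: bottleneck 1. Total 4.
Augment s→H→E→B→A→dst: bottleneck 1. Total 5.
Augment s→H→E→F→A→dst: bottleneck 4. Total 9.
Augment s→H→I→F→G→dst: bottleneck 1. Total 10.
No augmenting path remains in the residual graph.

10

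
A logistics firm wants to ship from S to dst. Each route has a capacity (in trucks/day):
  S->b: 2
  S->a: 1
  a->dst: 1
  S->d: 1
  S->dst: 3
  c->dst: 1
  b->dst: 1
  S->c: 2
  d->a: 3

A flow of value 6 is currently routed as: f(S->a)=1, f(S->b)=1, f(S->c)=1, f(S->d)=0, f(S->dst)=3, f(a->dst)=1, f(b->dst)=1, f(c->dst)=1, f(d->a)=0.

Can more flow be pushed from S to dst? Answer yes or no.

No

Residual reachable from S: {S, a, b, c, d}; dst is not reachable.
Saturated cut: S->dst, c->dst, b->dst, a->dst with total capacity 6 = current flow value. Flow is maximum.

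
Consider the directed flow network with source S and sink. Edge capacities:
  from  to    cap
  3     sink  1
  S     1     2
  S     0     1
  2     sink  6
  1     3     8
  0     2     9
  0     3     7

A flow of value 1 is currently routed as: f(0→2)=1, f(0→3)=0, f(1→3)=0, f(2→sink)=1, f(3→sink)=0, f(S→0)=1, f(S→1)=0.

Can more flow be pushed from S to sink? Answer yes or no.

Residual path S→1→3→sink has bottleneck 1 > 0.
Pushing 1 along it raises the flow to 2, so the given flow is not maximum.

Yes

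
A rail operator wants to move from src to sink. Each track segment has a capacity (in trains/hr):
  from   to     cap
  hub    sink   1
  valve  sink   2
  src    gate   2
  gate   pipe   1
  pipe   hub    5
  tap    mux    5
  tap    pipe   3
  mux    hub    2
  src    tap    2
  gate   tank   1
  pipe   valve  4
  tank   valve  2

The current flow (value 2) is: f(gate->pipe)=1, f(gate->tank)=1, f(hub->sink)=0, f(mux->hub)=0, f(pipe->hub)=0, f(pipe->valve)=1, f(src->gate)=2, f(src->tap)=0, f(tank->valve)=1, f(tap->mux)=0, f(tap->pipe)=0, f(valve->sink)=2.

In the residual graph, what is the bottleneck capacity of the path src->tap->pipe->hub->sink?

1

Residual capacities along the path: src->tap: 2, tap->pipe: 3, pipe->hub: 5, hub->sink: 1.
Minimum is 1.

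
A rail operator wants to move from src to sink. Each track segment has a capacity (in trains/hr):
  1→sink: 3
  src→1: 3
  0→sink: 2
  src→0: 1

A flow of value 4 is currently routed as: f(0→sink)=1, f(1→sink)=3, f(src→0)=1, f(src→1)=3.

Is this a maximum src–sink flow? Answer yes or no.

Residual reachable from src: {src}; sink is not reachable.
Saturated cut: src→1, src→0 with total capacity 4 = current flow value. Flow is maximum.

Yes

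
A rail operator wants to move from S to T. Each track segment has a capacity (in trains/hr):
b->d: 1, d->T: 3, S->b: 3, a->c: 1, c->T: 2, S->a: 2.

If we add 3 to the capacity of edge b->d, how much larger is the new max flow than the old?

2

Original max flow = 2.
After raising cap(b->d), augmenting paths through that edge carry 2 more units.
New max flow = 4. Increase = 2.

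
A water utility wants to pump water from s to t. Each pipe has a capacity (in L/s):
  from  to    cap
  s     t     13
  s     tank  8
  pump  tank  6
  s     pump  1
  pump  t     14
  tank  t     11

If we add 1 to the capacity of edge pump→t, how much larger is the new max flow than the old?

0

Original max flow = 22.
Edge pump→t does not cross the min cut (source side {s}), so extra capacity there cannot help.
New max flow = 22. Increase = 0.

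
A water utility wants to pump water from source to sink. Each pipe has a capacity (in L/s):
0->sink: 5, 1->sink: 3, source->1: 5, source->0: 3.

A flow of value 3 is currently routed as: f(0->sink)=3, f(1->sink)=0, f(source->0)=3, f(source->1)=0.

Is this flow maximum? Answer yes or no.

Residual path source->1->sink has bottleneck 3 > 0.
Pushing 3 along it raises the flow to 6, so the given flow is not maximum.

No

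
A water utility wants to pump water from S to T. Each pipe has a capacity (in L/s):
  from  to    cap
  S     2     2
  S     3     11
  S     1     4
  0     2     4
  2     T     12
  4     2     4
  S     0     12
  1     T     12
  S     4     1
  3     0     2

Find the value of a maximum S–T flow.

11

Augment S→1→T: bottleneck 4. Total 4.
Augment S→2→T: bottleneck 2. Total 6.
Augment S→4→2→T: bottleneck 1. Total 7.
Augment S→0→2→T: bottleneck 4. Total 11.
No augmenting path remains in the residual graph.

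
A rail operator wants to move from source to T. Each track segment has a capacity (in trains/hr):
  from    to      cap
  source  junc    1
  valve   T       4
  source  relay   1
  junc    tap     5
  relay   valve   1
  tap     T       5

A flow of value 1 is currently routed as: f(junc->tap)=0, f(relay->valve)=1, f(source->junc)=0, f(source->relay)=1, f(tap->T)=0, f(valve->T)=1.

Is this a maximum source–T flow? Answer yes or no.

Residual path source->junc->tap->T has bottleneck 1 > 0.
Pushing 1 along it raises the flow to 2, so the given flow is not maximum.

No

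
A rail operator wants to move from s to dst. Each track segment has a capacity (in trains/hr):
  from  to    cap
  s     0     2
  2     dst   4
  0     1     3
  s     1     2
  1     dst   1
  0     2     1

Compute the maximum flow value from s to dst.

Augment s→1→dst: bottleneck 1. Total 1.
Augment s→0→2→dst: bottleneck 1. Total 2.
No augmenting path remains in the residual graph.

2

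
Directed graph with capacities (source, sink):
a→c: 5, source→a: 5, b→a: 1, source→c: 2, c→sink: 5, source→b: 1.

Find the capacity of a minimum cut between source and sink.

5

Max flow = 5 (via 2 augmenting paths).
In the residual at optimum, the set reachable from source is {a, b, c, source}.
Cut edges: c→sink (cap 5). Sum = 5.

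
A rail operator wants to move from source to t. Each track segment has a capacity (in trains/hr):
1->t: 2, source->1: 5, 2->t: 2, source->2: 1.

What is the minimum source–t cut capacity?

Max flow = 3 (via 2 augmenting paths).
In the residual at optimum, the set reachable from source is {1, source}.
Cut edges: source->2 (cap 1), 1->t (cap 2). Sum = 3.

3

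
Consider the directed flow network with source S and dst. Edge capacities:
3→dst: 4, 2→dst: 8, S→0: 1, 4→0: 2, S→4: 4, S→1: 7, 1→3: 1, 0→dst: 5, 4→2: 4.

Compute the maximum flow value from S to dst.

6

Augment S→0→dst: bottleneck 1. Total 1.
Augment S→4→0→dst: bottleneck 2. Total 3.
Augment S→4→2→dst: bottleneck 2. Total 5.
Augment S→1→3→dst: bottleneck 1. Total 6.
No augmenting path remains in the residual graph.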